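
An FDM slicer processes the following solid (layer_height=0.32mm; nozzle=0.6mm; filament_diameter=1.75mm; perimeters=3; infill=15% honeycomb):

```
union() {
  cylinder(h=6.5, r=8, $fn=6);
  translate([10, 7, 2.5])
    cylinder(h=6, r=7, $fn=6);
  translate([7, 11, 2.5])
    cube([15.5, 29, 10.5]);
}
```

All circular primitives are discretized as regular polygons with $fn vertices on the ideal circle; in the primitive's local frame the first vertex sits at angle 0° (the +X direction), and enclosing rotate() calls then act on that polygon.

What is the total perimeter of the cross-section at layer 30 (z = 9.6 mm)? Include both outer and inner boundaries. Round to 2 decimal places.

At z = 9.6 mm: the cylinder is not intersected at this z (z outside [0, 6.5]); the cylinder at (10, 7) does not reach this height (z outside [2.5, 8.5]); the cube at (7, 11) is present — its section is the full 15.5×29 rectangle (perimeter 89.00 mm); Taking the union: only the 15.5×29 cube at (7, 11) is present, so the union is just that shape — boundary = 89.00 mm. Overall, the cross-section is a single solid region. Total boundary length (outer) = 89.00 mm.

89.00 mm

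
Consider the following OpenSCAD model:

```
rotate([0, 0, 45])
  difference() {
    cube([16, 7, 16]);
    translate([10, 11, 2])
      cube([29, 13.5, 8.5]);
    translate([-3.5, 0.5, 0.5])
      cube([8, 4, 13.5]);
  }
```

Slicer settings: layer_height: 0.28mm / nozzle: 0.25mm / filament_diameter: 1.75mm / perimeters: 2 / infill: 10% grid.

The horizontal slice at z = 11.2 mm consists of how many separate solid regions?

1

At z = 11.2 mm: the cube is present — its section is the full 16×7 rectangle; the cube at (10, 11) does not reach this height (z outside [2, 10.5]); the cube at (-3.5, 0.5) is present — its section is the full 8×4 rectangle; Subtracting the remaining from the first: starting from the 16×7 cube, the 8×4 cube at (-3.5, 0.5) partially overlaps it — only the 18.00 mm² overlap (of its 32.00 mm²) is removed, clipping the outline — 1 connected region; (whole slice rotated 45° about Z — lengths, areas and connectivity unchanged). The result has 1 disconnected region.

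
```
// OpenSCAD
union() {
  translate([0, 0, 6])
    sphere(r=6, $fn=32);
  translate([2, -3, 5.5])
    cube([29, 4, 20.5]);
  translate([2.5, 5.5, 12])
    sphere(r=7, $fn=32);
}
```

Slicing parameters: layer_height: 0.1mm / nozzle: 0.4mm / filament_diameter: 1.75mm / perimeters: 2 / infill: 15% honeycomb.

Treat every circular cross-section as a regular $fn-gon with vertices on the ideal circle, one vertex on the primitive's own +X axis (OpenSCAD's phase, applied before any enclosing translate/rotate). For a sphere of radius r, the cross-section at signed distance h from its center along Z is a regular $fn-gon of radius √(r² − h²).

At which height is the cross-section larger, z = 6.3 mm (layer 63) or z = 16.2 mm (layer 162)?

Layer 63 (z = 6.3): the r=6 sphere slices to a regular 32-gon of circumradius 5.992 (√(r²−h²) with h=0.3 from center) (area = (32/2)·5.992²·sin(360°/32) = 112.09 mm²); the cube at (2, -3) (footprint 29×4) is included at this height (area 116.00 mm²); the r=7 sphere at (2.5, 5.5) contributes a regular 32-gon of circumradius √(7²−5.7²) = 4.063 (area = (32/2)·4.063²·sin(360°/32) = 51.54 mm²); Taking the union: the regions partially overlap — summed areas 279.63 mm² minus the doubly-counted overlap 36.57 mm² gives 243.05 mm² — area = 243.05 mm². So its area = 243.05 mm². Layer 162 (z = 16.2): the sphere is absent (|z−center|=10.200 > r=6); the 29×4 cube at (2, -3) contributes its full rectangle (area 116.00 mm²); the sphere at (2.5, 5.5): section is a regular 32-gon, circumradius = √(r²−h²) = √(7²−4.2²) = 5.600 (area = (32/2)·5.600²·sin(360°/32) = 97.89 mm²); Merging all regions: the regions partially overlap — summed areas 213.89 mm² minus the doubly-counted overlap 2.97 mm² gives 210.92 mm² — area = 210.92 mm². So its area = 210.92 mm². Layer 63 is larger (243.05 vs 210.92 mm²).

layer 63 (z = 6.3 mm)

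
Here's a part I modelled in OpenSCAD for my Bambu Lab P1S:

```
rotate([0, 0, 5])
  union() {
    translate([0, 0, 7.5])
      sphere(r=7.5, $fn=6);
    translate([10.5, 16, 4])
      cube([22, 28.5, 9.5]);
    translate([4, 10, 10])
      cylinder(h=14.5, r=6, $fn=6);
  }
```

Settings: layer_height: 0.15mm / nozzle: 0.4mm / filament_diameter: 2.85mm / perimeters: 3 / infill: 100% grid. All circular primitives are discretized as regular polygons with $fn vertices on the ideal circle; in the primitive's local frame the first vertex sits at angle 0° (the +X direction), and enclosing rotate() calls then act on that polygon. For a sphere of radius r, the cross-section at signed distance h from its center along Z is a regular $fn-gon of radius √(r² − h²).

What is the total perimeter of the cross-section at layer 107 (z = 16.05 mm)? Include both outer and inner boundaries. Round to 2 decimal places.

36.00 mm

At z = 16.05 mm: the sphere is not intersected at this z (|z−center|=8.550 > r=7.5); the cube at (10.5, 16) does not reach this height (z outside [4, 13.5]); the cylinder at (4, 10): section is a regular 6-gon, circumradius r=6 (perimeter = 2·6·6.000·sin(180°/6) = 36.00 mm); Taking the union: only the r=6 cylinder at (4, 10) is present, so the union is just that shape — boundary = 36.00 mm; (rotated 5° about Z; rotation is an isometry so areas/perimeters/island counts are preserved). Overall, the cross-section is a single solid region. Total boundary length (outer) = 36.00 mm.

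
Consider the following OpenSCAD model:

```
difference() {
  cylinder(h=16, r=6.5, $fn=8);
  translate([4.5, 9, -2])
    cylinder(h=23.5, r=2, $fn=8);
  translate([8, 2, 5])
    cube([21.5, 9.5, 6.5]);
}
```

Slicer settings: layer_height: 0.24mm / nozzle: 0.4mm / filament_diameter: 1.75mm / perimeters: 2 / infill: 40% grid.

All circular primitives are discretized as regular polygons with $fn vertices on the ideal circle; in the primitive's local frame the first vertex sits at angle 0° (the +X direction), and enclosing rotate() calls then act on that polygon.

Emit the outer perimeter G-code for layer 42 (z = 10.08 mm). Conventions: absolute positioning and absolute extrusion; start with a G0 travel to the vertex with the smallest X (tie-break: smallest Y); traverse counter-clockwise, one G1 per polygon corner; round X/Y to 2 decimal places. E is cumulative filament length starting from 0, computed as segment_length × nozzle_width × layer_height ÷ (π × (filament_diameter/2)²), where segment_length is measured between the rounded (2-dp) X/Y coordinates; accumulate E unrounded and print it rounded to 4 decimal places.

G0 X-6.50 Y0.00 Z10.08
G1 X-4.60 Y-4.60 E0.1986
G1 X0.00 Y-6.50 E0.3973
G1 X4.60 Y-4.60 E0.5959
G1 X6.50 Y0.00 E0.7946
G1 X4.60 Y4.60 E0.9932
G1 X0.00 Y6.50 E1.1918
G1 X-4.60 Y4.60 E1.3905
G1 X-6.50 Y0.00 E1.5891

At z = 10.08 mm: the r=6.5 cylinder contributes a regular 8-gon of circumradius 6.5; the cylinder at (4.5, 9): section is a regular 8-gon, circumradius r=2; the cube at (8, 2) (footprint 21.5×9.5) is included at this height; Taking the first minus the rest: starting from the r=6.5 cylinder, the r=2 cylinder at (4.5, 9) misses the remaining region (no effect); the 21.5×9.5 cube at (8, 2) misses the remaining region (no effect) — 1 connected region. The outline is a single polygon with 8 vertices. Extrusion per mm of travel: 0.4 × 0.24 / (π × 0.875²) = 0.039912. Accumulating E over each segment gives final E = 1.5891.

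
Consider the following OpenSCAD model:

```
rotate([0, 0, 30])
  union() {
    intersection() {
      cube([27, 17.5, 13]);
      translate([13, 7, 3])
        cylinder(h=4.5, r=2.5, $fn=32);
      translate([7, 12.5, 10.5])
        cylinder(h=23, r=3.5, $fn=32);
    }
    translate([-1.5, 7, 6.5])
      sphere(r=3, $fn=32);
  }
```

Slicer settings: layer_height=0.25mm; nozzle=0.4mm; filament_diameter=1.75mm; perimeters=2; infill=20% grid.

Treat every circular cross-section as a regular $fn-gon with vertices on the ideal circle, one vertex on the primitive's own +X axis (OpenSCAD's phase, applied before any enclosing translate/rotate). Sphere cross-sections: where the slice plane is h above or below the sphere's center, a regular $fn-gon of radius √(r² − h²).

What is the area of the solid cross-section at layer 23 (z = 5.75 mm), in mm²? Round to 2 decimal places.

26.34 mm²

At z = 5.75 mm: the cube (footprint 27×17.5) is included at this height (area 472.50 mm²); the cylinder at (13, 7): section is a regular 32-gon, circumradius r=2.5 (area = (32/2)·2.500²·sin(360°/32) = 19.51 mm²); the cylinder at (7, 12.5) is not intersected at this z (z outside [10.5, 33.5]); After intersecting: at least one operand is absent at this height, so nothing remains; the sphere at (-1.5, 7): section is a regular 32-gon, circumradius = √(r²−h²) = √(3²−0.75²) = 2.905 (area = (32/2)·2.905²·sin(360°/32) = 26.34 mm²); Merging all regions: only the r=3 sphere at (-1.5, 7) is present, so the union is just that shape — area = 26.34 mm²; (whole slice rotated 30° about Z — lengths, areas and connectivity unchanged). Overall, the cross-section is a single solid region. Net area = 26.34 mm².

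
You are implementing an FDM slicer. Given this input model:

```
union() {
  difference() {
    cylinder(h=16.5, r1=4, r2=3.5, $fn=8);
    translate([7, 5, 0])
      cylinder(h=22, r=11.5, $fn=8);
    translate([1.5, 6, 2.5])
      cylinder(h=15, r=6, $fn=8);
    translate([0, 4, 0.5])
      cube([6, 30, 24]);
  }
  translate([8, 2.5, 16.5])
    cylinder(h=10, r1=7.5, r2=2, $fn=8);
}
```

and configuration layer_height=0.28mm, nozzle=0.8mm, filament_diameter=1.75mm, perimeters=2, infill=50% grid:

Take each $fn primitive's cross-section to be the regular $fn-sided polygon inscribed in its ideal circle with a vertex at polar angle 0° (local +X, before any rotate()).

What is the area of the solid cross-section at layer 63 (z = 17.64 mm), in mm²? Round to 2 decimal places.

133.61 mm²

At z = 17.64 mm: the cone does not reach this height (z outside [0, 16.5]); the cylinder at (7, 5): section is a regular 8-gon, circumradius r=11.5 (area = (8/2)·11.500²·sin(360°/8) = 374.06 mm²); the cylinder at (1.5, 6) is not intersected at this z (z outside [2.5, 17.5]); the cube at (0, 4) is present — its section is the full 6×30 rectangle (area 180.00 mm²); After the difference (first − rest): the first operand is absent here, so nothing remains; the cone at (8, 2.5): at t=0.114 of its height the radius interpolates to r₁+(r₂−r₁)t = 6.873, giving a regular 8-gon of that circumradius (area = (8/2)·6.873²·sin(360°/8) = 133.61 mm²); Combining (union): only the cone at (8, 2.5) is present, so the union is just that shape — area = 133.61 mm². Overall, the cross-section is a single solid region. Net area = 133.61 mm².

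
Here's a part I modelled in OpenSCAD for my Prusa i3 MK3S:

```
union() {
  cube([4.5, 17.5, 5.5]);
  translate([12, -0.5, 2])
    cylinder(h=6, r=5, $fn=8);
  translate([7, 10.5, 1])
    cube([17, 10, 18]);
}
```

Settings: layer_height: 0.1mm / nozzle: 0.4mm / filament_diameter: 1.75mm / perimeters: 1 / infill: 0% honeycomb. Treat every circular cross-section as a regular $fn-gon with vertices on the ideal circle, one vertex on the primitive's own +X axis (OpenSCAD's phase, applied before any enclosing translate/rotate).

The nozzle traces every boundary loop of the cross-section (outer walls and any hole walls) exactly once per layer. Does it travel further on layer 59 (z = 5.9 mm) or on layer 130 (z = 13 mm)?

Layer 59 (z = 5.9): the cube does not reach this height (z outside [0, 5.5]); the r=5 cylinder at (12, -0.5) contributes a regular 8-gon of circumradius 5 (perimeter = 2·8·5.000·sin(180°/8) = 30.61 mm); the 17×10 cube at (7, 10.5) contributes its full rectangle (perimeter 54.00 mm); Taking the union: the 2 present regions are separate (no shared area or edge), so areas and boundary lengths simply add and each stays a separate island — boundary = 84.61 mm. So its perimeter = 84.61 mm. Layer 130 (z = 13): the cube does not reach this height (z outside [0, 5.5]); the cylinder at (12, -0.5) is absent (z outside [2, 8]); the cube at (7, 10.5) (footprint 17×10) is included at this height (perimeter 54.00 mm); Merging all regions: only the 17×10 cube at (7, 10.5) is present, so the union is just that shape — boundary = 54.00 mm. So its perimeter = 54.00 mm. Layer 59 is larger (84.61 vs 54.00 mm).

layer 59 (z = 5.9 mm)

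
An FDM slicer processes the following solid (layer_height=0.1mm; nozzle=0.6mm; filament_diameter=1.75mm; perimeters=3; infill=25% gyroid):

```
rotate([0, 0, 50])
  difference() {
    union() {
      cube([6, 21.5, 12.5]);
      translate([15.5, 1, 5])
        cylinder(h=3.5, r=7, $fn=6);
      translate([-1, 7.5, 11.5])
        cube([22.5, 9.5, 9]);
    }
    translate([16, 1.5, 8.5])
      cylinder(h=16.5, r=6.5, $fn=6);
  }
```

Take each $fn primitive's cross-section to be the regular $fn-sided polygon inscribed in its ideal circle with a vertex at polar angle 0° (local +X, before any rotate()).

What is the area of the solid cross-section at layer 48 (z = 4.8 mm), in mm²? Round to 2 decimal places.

At z = 4.8 mm: the cube (footprint 6×21.5) is included at this height (area 129.00 mm²); the cylinder at (15.5, 1) is absent (z outside [5, 8.5]); the cube at (-1, 7.5) does not reach this height (z outside [11.5, 20.5]); Taking the union: only the 6×21.5 cube is present, so the union is just that shape — area = 129.00 mm²; the cylinder at (16, 1.5) is not intersected at this z (z outside [8.5, 25]); Taking the first minus the rest: none of the subtracted shapes is present at this height, so the result so far is unchanged — area = 129.00 mm²; (rotated 50° about Z; rotation is an isometry so areas/perimeters/island counts are preserved). Overall, the cross-section is a single solid region. Net area = 129.00 mm².

129.00 mm²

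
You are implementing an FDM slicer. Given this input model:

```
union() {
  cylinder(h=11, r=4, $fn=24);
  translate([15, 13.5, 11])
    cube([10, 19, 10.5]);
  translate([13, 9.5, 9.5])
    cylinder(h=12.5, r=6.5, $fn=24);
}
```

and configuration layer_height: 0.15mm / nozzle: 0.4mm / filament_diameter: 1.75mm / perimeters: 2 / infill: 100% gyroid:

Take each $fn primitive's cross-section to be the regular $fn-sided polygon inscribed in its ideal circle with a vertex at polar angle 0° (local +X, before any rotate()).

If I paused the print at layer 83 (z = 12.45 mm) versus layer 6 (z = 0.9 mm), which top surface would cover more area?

Layer 83 (z = 12.45): the cylinder does not reach this height (z outside [0, 11]); the cube at (15, 13.5) (footprint 10×19) is included at this height (area 190.00 mm²); the cylinder at (13, 9.5): section is a regular 24-gon, circumradius r=6.5 (area = (24/2)·6.500²·sin(360°/24) = 131.22 mm²); Combining (union): the regions partially overlap — summed areas 321.22 mm² minus the doubly-counted overlap 3.99 mm² gives 317.23 mm² — area = 317.23 mm². So its area = 317.23 mm². Layer 6 (z = 0.9): the r=4 cylinder gives a regular 24-gon of circumradius 4 (constant along its height) (area = (24/2)·4.000²·sin(360°/24) = 49.69 mm²); the cube at (15, 13.5) is not intersected at this z (z outside [11, 21.5]); the cylinder at (13, 9.5) is absent (z outside [9.5, 22]); Merging all regions: only the r=4 cylinder is present, so the union is just that shape — area = 49.69 mm². So its area = 49.69 mm². Layer 83 is larger (317.23 vs 49.69 mm²).

layer 83 (z = 12.45 mm)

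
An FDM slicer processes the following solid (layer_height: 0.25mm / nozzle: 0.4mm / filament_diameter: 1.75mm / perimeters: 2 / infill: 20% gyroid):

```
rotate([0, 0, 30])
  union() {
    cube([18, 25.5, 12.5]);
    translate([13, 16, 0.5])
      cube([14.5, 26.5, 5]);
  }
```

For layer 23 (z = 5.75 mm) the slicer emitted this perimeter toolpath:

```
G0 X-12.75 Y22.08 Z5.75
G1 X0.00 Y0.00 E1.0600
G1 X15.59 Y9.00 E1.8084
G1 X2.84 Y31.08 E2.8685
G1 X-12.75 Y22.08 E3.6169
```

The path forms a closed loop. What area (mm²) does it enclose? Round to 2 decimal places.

Apply the shoelace formula to the sequence of (X, Y) vertices; enclosed area = 458.98 mm².

458.98 mm²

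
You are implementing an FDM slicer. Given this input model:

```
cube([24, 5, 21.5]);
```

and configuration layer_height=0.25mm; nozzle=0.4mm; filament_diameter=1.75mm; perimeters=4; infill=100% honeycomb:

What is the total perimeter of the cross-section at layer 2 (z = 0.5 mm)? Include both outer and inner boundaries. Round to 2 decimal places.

At z = 0.5 mm: the cube (footprint 24×5) is included at this height (perimeter 58.00 mm). Overall, the cross-section is a single solid region. Total boundary length (outer) = 58.00 mm.

58.00 mm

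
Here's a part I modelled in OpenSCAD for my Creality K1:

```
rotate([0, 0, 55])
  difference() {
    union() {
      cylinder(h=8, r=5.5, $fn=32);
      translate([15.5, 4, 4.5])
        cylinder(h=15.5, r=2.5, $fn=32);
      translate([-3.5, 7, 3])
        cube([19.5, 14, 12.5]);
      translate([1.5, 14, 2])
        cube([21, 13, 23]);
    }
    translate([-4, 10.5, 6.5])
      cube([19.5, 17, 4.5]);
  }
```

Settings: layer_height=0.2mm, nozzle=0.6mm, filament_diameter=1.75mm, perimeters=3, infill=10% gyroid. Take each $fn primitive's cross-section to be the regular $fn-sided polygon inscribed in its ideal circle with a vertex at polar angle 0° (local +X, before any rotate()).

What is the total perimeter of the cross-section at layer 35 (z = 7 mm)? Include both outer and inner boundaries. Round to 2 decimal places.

At z = 7 mm: the r=5.5 cylinder contributes a regular 32-gon of circumradius 5.5 (perimeter = 2·32·5.500·sin(180°/32) = 34.50 mm); the cylinder at (15.5, 4): section is a regular 32-gon, circumradius r=2.5 (perimeter = 2·32·2.500·sin(180°/32) = 15.68 mm); the cube at (-3.5, 7) (footprint 19.5×14) is included at this height (perimeter 67.00 mm); the cube at (1.5, 14) is present — its section is the full 21×13 rectangle (perimeter 68.00 mm); Combining (union): the regions partially overlap (shared area 101.50 mm²), so the edge portions inside another operand are dropped and the merged outline is re-measured after clipping — boundary = 142.18 mm; the 19.5×17 cube at (-4, 10.5) contributes its full rectangle (perimeter 73.00 mm); Taking the first minus the rest: starting from the result so far, the 19.5×17 cube at (-4, 10.5) partially overlaps it — only the 283.50 mm² overlap (of its 331.50 mm²) is removed, clipping the outline — boundary = 142.18 mm; (whole slice rotated 55° about Z — lengths, areas and connectivity unchanged). Overall, the cross-section has 3 separate islands. Total boundary length (outer) = 142.18 mm.

142.18 mm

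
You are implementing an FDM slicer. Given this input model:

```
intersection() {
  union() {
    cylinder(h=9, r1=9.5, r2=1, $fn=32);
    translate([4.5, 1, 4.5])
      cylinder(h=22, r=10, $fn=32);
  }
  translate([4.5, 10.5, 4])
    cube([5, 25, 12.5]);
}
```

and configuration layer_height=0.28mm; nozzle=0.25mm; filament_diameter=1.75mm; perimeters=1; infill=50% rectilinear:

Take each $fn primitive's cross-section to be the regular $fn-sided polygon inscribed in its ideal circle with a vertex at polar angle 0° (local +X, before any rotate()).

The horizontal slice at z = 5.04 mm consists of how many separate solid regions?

At z = 5.04 mm: the cone contributes a regular 32-gon of circumradius 4.740 (interpolated between r1=9.5 and r2=1 at t=0.560); the r=10 cylinder at (4.5, 1) contributes a regular 32-gon of circumradius 10; Merging all regions: the cone lies entirely inside the r=10 cylinder at (4.5, 1), so the union is just the r=10 cylinder at (4.5, 1) — 1 connected region; the 5×25 cube at (4.5, 10.5) contributes its full rectangle; Keeping only the common overlap: the 5×25 cube at (4.5, 10.5) partially overlaps the result so far; clipping to the common part keeps 0.94 mm² — 1 connected region. The result has 1 disconnected region.

1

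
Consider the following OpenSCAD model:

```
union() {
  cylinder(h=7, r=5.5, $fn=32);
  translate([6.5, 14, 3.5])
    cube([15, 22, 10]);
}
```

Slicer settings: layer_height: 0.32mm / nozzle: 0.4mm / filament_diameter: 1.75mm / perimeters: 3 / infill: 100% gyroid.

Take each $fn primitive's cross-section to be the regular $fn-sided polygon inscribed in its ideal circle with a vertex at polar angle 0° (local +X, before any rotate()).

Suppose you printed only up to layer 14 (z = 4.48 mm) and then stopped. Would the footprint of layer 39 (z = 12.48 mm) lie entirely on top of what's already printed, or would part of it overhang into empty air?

entirely on top

Compare the two slices. At z = 4.48: the r=5.5 cylinder gives a regular 32-gon of circumradius 5.5 (constant along its height) (area = (32/2)·5.500²·sin(360°/32) = 94.42 mm²); the 15×22 cube at (6.5, 14) contributes its full rectangle (area 330.00 mm²); Merging all regions: the 2 present regions are separate (no shared area or edge), so areas and boundary lengths simply add and each stays a separate island — area = 424.42 mm². At z = 12.48: the cylinder is absent (z outside [0, 7]); the 15×22 cube at (6.5, 14) contributes its full rectangle (area 330.00 mm²); Combining (union): only the 15×22 cube at (6.5, 14) is present, so the union is just that shape — area = 330.00 mm². Checking containment: the cross-section at z = 12.48 is a subset of the cross-section at z = 4.48.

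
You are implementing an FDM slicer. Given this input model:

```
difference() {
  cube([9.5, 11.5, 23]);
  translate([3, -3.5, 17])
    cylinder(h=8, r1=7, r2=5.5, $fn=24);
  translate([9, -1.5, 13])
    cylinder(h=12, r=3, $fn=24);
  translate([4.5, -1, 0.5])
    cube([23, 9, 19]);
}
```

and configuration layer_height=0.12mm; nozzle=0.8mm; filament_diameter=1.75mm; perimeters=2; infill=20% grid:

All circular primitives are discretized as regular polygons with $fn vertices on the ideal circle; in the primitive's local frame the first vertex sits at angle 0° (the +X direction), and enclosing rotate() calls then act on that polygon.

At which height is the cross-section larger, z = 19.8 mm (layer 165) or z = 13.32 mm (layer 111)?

Layer 165 (z = 19.8): the 9.5×11.5 cube contributes its full rectangle (area 109.25 mm²); the cone at (3, -3.5) (r1=7→r2=5.5) has section circumradius 6.475 here — a regular 24-gon (area = (24/2)·6.475²·sin(360°/24) = 130.21 mm²); the r=3 cylinder at (9, -1.5) gives a regular 24-gon of circumradius 3 (constant along its height) (area = (24/2)·3.000²·sin(360°/24) = 27.95 mm²); the cube at (4.5, -1) is absent (z outside [0.5, 19.5]); Taking the first minus the rest: starting from the 9.5×11.5 cube (109.25 mm²), the cone at (3, -3.5) partially overlaps it — only the 19.26 mm² overlap (of its 130.21 mm²) is removed, clipping the outline; the r=3 cylinder at (9, -1.5) partially overlaps it — only the 2.23 mm² overlap (of its 27.95 mm²) is removed, clipping the outline — area = 87.76 mm². So its area = 87.76 mm². Layer 111 (z = 13.32): the 9.5×11.5 cube contributes its full rectangle (area 109.25 mm²); the cone at (3, -3.5) does not reach this height (z outside [17, 25]); the cylinder at (9, -1.5): section is a regular 24-gon, circumradius r=3 (area = (24/2)·3.000²·sin(360°/24) = 27.95 mm²); the 23×9 cube at (4.5, -1) contributes its full rectangle (area 207.00 mm²); Taking the first minus the rest: starting from the 9.5×11.5 cube (109.25 mm²), the r=3 cylinder at (9, -1.5) partially overlaps it — only the 3.44 mm² overlap (of its 27.95 mm²) is removed, clipping the outline; the 23×9 cube at (4.5, -1) partially overlaps it — only the 36.56 mm² overlap (of its 207.00 mm²) is removed, clipping the outline — area = 69.25 mm². So its area = 69.25 mm². Layer 165 is larger (87.76 vs 69.25 mm²).

layer 165 (z = 19.8 mm)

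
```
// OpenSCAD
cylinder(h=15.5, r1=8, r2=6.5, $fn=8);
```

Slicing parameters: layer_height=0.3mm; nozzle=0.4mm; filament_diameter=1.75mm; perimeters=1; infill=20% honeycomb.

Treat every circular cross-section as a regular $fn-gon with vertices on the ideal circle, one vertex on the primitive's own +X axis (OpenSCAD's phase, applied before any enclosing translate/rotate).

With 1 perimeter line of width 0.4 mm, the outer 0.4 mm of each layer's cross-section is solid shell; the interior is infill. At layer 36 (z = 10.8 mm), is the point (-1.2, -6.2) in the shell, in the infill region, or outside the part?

shell

At z = 10.8 mm: the cone contributes a regular 8-gon of circumradius 6.955 (interpolated between r1=8 and r2=6.5 at t=0.697). Overall, the cross-section is a single solid region. The nearest boundary edge runs (-4.92, -4.92)→(-0.00, -6.95); distance from the point to it = 0.24 mm. The point is inside the cross-section, 0.24 mm from the nearest boundary — within the 0.4 mm shell band (1 × 0.4).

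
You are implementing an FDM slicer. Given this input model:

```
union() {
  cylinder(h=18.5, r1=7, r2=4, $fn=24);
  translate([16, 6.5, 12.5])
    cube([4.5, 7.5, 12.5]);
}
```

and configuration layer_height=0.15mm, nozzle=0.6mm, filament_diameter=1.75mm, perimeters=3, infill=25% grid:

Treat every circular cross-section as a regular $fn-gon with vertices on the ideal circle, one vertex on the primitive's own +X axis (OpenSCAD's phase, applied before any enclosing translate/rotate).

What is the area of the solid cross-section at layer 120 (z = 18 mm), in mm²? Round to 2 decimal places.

At z = 18 mm: the cone: at t=0.973 of its height the radius interpolates to r₁+(r₂−r₁)t = 4.081, giving a regular 24-gon of that circumradius (area = (24/2)·4.081²·sin(360°/24) = 51.73 mm²); the 4.5×7.5 cube at (16, 6.5) contributes its full rectangle (area 33.75 mm²); Taking the union: the 2 present regions are separate (no shared area or edge), so areas and boundary lengths simply add and each stays a separate island — area = 85.48 mm². Overall, the cross-section has 2 separate islands. Net area = 85.48 mm².

85.48 mm²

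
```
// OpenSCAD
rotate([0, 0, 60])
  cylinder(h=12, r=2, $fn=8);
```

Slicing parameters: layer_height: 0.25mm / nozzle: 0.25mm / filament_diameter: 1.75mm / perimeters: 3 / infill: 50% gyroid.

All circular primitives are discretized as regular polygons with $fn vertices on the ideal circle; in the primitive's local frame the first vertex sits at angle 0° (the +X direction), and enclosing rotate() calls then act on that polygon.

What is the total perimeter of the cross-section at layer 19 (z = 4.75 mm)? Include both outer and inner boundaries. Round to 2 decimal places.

12.25 mm

At z = 4.75 mm: the r=2 cylinder contributes a regular 8-gon of circumradius 2 (perimeter = 2·8·2.000·sin(180°/8) = 12.25 mm); (whole slice rotated 60° about Z — lengths, areas and connectivity unchanged). Overall, the cross-section is a single solid region. Total boundary length (outer) = 12.25 mm.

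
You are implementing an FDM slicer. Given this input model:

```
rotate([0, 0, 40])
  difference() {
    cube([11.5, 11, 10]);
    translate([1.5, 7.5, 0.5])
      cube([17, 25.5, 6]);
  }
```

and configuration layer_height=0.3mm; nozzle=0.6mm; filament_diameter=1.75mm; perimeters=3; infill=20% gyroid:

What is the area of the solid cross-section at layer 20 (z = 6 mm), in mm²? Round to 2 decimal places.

91.50 mm²

At z = 6 mm: the cube (footprint 11.5×11) is included at this height (area 126.50 mm²); the 17×25.5 cube at (1.5, 7.5) contributes its full rectangle (area 433.50 mm²); After the difference (first − rest): starting from the 11.5×11 cube (126.50 mm²), the 17×25.5 cube at (1.5, 7.5) partially overlaps it — only the 35.00 mm² overlap (of its 433.50 mm²) is removed, clipping the outline — area = 91.50 mm²; (whole slice rotated 40° about Z — lengths, areas and connectivity unchanged). Overall, the cross-section is a single solid region. Net area = 91.50 mm².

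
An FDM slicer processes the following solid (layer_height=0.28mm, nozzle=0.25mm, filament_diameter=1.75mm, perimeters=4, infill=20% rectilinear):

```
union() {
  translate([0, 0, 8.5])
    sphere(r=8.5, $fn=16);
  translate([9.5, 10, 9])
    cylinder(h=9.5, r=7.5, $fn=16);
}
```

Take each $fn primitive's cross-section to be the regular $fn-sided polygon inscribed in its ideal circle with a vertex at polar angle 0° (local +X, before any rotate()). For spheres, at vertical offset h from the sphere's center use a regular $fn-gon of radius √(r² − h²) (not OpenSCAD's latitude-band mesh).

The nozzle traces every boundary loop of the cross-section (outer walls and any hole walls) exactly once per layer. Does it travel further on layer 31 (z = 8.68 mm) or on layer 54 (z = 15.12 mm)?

Layer 31 (z = 8.68): the r=8.5 sphere contributes a regular 16-gon of circumradius √(8.5²−0.18²) = 8.498 (perimeter = 2·16·8.498·sin(180°/16) = 53.05 mm); the cylinder at (9.5, 10) is not intersected at this z (z outside [9, 18.5]); Taking the union: only the r=8.5 sphere is present, so the union is just that shape — boundary = 53.05 mm. So its perimeter = 53.05 mm. Layer 54 (z = 15.12): the r=8.5 sphere contributes a regular 16-gon of circumradius √(8.5²−6.62²) = 5.332 (perimeter = 2·16·5.332·sin(180°/16) = 33.28 mm); the cylinder at (9.5, 10): section is a regular 16-gon, circumradius r=7.5 (perimeter = 2·16·7.500·sin(180°/16) = 46.82 mm); Merging all regions: the 2 present regions are separate (no shared area or edge), so areas and boundary lengths simply add and each stays a separate island — boundary = 80.11 mm. So its perimeter = 80.11 mm. Layer 54 is larger (80.11 vs 53.05 mm).

layer 54 (z = 15.12 mm)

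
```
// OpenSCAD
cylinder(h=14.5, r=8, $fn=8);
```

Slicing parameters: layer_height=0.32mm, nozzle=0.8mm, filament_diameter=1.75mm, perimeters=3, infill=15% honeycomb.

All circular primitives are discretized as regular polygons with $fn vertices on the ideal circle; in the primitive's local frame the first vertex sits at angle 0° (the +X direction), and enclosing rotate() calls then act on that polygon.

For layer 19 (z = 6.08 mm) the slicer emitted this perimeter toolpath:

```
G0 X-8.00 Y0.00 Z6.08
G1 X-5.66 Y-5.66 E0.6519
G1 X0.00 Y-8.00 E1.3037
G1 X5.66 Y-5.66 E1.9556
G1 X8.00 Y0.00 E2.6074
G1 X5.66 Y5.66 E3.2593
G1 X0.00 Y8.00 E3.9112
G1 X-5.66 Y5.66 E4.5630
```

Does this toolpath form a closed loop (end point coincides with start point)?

no

Start point (G0): (-8.00, 0.00). End point (last G1): the path does not return to the start — open.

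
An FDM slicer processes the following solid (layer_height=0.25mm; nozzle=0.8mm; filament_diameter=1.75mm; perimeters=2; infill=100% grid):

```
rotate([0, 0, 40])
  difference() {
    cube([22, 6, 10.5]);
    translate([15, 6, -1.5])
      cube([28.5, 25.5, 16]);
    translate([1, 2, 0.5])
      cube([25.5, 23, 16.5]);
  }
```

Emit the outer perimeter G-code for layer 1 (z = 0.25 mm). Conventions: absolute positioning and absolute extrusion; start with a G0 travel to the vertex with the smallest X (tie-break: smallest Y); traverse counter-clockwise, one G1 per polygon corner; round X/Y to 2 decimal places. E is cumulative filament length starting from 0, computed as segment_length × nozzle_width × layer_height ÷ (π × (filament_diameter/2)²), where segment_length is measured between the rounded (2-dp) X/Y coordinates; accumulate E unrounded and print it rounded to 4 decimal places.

G0 X-3.86 Y4.60 Z0.25
G1 X0.00 Y0.00 E0.4993
G1 X16.85 Y14.14 E2.3284
G1 X13.00 Y18.74 E2.8271
G1 X-3.86 Y4.60 E4.6568

At z = 0.25 mm: the cube (footprint 22×6) is included at this height; the cube at (15, 6) (footprint 28.5×25.5) is included at this height; the cube at (1, 2) is not intersected at this z (z outside [0.5, 17]); Taking the first minus the rest: starting from the 22×6 cube, the 28.5×25.5 cube at (15, 6) misses the remaining region (no effect) — 1 connected region; (rotated 40° about Z; rotation is an isometry so areas/perimeters/island counts are preserved). The outline is a single polygon with 4 vertices. Extrusion per mm of travel: 0.8 × 0.25 / (π × 0.875²) = 0.083150. Accumulating E over each segment gives final E = 4.6568.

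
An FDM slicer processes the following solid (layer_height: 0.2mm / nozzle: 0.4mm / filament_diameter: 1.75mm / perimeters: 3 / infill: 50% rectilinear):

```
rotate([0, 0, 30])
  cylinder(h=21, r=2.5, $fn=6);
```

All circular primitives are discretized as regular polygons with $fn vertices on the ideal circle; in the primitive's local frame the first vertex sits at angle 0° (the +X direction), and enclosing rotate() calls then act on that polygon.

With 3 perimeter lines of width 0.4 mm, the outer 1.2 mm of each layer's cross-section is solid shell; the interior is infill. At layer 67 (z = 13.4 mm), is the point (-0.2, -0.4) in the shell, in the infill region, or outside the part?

infill

At z = 13.4 mm: the r=2.5 cylinder gives a regular 6-gon of circumradius 2.5 (constant along its height); (whole slice rotated 30° about Z — lengths, areas and connectivity unchanged). Overall, the cross-section is a single solid region. Undo the 30° rotation: the query point maps to (-0.373, -0.246) in the un-rotated model frame. The nearest boundary edge runs (-2.50, 0.00)→(-1.25, -2.17); distance from the point to it = 1.72 mm. The point is inside the cross-section and 1.72 mm from the nearest boundary — more than the 1.2 mm shell width (3 × 0.4), so it's in the infill interior.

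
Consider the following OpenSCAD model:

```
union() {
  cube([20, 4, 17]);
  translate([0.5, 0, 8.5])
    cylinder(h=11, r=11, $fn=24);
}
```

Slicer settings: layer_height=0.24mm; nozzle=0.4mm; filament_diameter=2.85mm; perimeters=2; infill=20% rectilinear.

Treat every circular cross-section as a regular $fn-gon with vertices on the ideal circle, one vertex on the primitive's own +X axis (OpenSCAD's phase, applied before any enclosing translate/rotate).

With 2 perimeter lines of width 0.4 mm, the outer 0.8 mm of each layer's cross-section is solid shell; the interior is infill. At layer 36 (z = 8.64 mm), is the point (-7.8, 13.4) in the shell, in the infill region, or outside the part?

outside

At z = 8.64 mm: the cube (footprint 20×4) is included at this height; the r=11 cylinder at (0.5, 0) contributes a regular 24-gon of circumradius 11; Combining (union): the regions partially overlap (shared area 44.76 mm²), so overlapping operands fuse into one piece — 1 connected region. Overall, the cross-section is a single solid region. The nearest boundary edge runs (-7.28, 7.78)→(-5.00, 9.53); distance from the point to it = 4.78 mm. The point is not inside any of the regions above, so it lies outside the cross-section (4.78 mm from the nearest boundary).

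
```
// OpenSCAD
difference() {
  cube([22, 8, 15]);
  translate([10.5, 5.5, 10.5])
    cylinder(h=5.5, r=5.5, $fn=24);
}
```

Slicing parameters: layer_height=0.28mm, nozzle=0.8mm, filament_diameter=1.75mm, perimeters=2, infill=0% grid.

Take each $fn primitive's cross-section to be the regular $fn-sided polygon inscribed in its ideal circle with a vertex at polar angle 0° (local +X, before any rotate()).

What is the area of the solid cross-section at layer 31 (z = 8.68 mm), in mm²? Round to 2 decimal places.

176.00 mm²

At z = 8.68 mm: the cube (footprint 22×8) is included at this height (area 176.00 mm²); the cylinder at (10.5, 5.5) is absent (z outside [10.5, 16]); Subtracting the remaining from the first: none of the subtracted shapes is present at this height, so the 22×8 cube is unchanged — area = 176.00 mm². Overall, the cross-section is a single solid region. Net area = 176.00 mm².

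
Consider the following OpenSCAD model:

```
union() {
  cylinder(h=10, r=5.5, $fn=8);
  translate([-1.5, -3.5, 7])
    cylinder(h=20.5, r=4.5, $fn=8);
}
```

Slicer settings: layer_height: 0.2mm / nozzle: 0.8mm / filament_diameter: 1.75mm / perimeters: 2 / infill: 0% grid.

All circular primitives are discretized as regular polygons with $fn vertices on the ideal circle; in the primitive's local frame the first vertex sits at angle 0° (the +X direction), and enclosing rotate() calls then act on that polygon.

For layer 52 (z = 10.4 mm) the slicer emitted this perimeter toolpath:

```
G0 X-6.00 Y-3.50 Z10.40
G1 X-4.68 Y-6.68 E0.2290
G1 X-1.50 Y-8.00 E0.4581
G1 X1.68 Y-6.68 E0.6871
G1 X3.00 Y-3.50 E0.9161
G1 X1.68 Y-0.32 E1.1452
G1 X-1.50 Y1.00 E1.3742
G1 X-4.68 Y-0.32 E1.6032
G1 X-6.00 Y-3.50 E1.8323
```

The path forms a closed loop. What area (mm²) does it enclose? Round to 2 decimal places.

57.24 mm²

Apply the shoelace formula to the sequence of (X, Y) vertices; enclosed area = 57.24 mm².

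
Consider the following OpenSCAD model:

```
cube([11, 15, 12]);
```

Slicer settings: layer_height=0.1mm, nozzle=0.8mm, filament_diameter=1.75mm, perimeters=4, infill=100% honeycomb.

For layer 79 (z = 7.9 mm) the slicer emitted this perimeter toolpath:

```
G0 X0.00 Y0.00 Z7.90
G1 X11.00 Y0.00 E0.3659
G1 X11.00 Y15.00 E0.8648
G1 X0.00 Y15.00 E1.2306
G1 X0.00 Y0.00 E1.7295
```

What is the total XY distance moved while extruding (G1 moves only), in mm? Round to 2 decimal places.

Sum the Euclidean lengths of each G1 segment: total = 52.00 mm.

52.00 mm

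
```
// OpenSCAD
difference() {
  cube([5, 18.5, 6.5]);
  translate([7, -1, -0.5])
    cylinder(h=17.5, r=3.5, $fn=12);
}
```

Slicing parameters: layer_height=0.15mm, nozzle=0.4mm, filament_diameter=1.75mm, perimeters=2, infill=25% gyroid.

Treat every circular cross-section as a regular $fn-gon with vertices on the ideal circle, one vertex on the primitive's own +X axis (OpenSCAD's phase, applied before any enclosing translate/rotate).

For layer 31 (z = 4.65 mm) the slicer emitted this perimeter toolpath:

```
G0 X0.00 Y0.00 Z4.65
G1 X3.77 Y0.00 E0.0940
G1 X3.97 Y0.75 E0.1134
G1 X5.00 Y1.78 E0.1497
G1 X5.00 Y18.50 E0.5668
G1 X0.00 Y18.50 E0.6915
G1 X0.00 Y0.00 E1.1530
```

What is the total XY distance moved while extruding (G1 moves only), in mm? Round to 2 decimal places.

Sum the Euclidean lengths of each G1 segment: total = 46.22 mm.

46.22 mm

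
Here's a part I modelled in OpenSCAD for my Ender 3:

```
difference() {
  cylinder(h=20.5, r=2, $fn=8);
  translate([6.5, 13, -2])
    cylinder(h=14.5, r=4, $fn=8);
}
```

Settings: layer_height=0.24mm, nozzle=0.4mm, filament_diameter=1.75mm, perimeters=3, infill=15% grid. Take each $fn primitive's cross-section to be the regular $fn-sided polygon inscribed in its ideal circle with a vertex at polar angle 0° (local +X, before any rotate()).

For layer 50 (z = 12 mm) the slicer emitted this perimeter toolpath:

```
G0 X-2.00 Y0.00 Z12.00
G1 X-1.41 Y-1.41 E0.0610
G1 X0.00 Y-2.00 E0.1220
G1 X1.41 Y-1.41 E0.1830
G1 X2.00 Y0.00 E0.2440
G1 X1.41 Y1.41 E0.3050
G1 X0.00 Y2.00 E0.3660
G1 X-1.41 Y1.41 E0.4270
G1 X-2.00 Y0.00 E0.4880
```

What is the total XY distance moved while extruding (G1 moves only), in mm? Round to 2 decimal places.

Sum the Euclidean lengths of each G1 segment: total = 12.23 mm.

12.23 mm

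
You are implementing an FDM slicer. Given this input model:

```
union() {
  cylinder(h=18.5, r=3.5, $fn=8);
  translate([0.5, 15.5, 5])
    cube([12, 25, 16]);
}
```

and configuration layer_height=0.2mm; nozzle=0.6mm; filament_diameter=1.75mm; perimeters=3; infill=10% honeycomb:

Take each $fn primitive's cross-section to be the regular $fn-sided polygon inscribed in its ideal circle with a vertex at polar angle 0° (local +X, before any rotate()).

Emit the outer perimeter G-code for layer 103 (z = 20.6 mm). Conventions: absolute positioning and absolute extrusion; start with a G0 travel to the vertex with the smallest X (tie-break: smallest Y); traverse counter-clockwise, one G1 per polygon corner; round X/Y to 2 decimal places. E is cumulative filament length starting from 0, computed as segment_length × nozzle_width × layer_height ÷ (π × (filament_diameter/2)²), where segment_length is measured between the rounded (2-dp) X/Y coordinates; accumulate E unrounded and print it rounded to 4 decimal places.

G0 X0.50 Y15.50 Z20.60
G1 X12.50 Y15.50 E0.5987
G1 X12.50 Y40.50 E1.8459
G1 X0.50 Y40.50 E2.4446
G1 X0.50 Y15.50 E3.6919

At z = 20.6 mm: the cylinder is not intersected at this z (z outside [0, 18.5]); the cube at (0.5, 15.5) is present — its section is the full 12×25 rectangle; Combining (union): only the 12×25 cube at (0.5, 15.5) is present, so the union is just that shape — 1 connected region. The outline is a single polygon with 4 vertices. Extrusion per mm of travel: 0.6 × 0.2 / (π × 0.875²) = 0.049890. Accumulating E over each segment gives final E = 3.6919.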